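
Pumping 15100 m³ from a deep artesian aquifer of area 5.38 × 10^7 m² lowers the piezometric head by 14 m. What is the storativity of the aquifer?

S = ΔV / (A × Δh) = 15100 m³ / (5.38 × 10^7 m² × 14 m) = 2.005 × 10^-5

S ≈ 2 × 10^-5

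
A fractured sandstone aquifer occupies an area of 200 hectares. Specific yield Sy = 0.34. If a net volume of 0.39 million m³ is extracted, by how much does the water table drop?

Δh ≈ 0.574 m

A = 200 hectares = 2 × 10^6 m²
ΔV = 0.39 million m³ = 3.9 × 10^5 m³
Δh = ΔV / (Sy × A) = 3.9 × 10^5 m³ / (0.34 × 2 × 10^6 m²) = 0.5735 m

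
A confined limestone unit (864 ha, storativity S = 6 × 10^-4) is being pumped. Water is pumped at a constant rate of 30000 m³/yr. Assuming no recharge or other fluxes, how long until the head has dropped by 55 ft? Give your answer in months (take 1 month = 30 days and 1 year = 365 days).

A = 864 ha = 8.64 × 10^6 m²
Δh = 55 ft = 16.76 m
ΔV = S × A × Δh = 6 × 10^-4 × 8.64 × 10^6 × 16.76 = 86900 m³
Q = 30000 m³/yr = 82.19 m³/d
t = ΔV / Q = 86900 m³ / 82.19 m³/d = 1057 d
t = 1057 d ≈ 35.24 months

t ≈ 35.2 months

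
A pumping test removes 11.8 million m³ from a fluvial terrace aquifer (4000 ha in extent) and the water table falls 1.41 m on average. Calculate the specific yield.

Sy ≈ 0.21

A = 4000 ha = 4 × 10^7 m²
ΔV = 11.8 million m³ = 1.18 × 10^7 m³
Sy = ΔV / (A × Δh) = 1.18 × 10^7 m³ / (4 × 10^7 m² × 1.41 m) = 0.2092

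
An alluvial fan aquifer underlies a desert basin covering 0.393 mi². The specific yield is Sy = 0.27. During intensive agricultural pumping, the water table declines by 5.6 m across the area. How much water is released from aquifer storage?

ΔV ≈ 1.54 × 10^6 m³

A = 0.393 mi² = 1.018 × 10^6 m²
ΔV = Sy × A × Δh = 0.27 × 1.018 × 10^6 m² × 5.6 m = 1.539 × 10^6 m³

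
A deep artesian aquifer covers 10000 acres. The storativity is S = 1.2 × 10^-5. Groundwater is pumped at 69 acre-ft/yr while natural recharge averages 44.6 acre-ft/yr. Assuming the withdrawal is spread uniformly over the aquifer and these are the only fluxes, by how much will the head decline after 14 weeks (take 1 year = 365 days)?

A = 10000 acres = 4.047 × 10^7 m²
Net abstraction = 69 − 44.6 = 24.4 acre-ft/yr
Q_net = 24.4 acre-ft/yr = 82.46 m³/d
t = 14 weeks = 98 d
ΔV = Q × t = 82.46 m³/d × 98 d = 8081 m³
Δh = ΔV / (S × A) = 8081 / (1.2 × 10^-5 × 4.047 × 10^7) = 16.64 m

Δh ≈ 16.6 m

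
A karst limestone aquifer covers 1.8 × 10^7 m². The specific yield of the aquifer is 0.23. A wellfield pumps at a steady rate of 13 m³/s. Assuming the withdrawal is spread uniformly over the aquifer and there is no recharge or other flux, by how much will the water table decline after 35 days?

Q = 13 m³/s = 1.123 × 10^6 m³/d
ΔV = Q × t = 1.123 × 10^6 m³/d × 35 d = 3.931 × 10^7 m³
Δh = ΔV / (Sy × A) = 3.931 × 10^7 / (0.23 × 1.8 × 10^7) = 9.496 m

Δh ≈ 9.5 m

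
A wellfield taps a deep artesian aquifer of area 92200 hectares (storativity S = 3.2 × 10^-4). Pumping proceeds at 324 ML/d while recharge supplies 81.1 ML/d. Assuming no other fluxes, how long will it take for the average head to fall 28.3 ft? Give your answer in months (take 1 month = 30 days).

A = 92200 hectares = 9.22 × 10^8 m²
Δh = 28.3 ft = 8.626 m
ΔV = S × A × Δh = 3.2 × 10^-4 × 9.22 × 10^8 × 8.626 = 2.545 × 10^6 m³
Net withdrawal = 324 − 81.1 = 242.9 ML/d = 2.429 × 10^5 m³/d
t = ΔV / Q = 2.545 × 10^6 m³ / 2.429 × 10^5 m³/d = 10.48 d
t = 10.48 d ≈ 0.3492 months

t ≈ 0.349 months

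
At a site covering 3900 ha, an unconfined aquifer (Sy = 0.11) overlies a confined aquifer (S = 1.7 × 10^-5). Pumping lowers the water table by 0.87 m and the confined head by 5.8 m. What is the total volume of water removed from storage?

A = 3900 ha = 3.9 × 10^7 m²
Unconfined: ΔV_u = Sy × A × Δh_u = 0.11 × 3.9 × 10^7 × 0.87 = 3.732 × 10^6 m³
Confined: ΔV_c = S × A × Δh_c = 1.7 × 10^-5 × 3.9 × 10^7 × 5.8 = 3845 m³
Total ΔV = 3.732 × 10^6 + 3845 = 3.736 × 10^6 m³

ΔV ≈ 3.74 × 10^6 m³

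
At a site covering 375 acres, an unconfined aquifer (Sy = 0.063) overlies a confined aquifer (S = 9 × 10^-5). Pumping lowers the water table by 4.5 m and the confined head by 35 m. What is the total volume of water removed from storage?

A = 375 acres = 1.518 × 10^6 m²
Unconfined: ΔV_u = Sy × A × Δh_u = 0.063 × 1.518 × 10^6 × 4.5 = 4.302 × 10^5 m³
Confined: ΔV_c = S × A × Δh_c = 9 × 10^-5 × 1.518 × 10^6 × 35 = 4780 m³
Total ΔV = 4.302 × 10^5 + 4780 = 4.35 × 10^5 m³

ΔV ≈ 4.35 × 10^5 m³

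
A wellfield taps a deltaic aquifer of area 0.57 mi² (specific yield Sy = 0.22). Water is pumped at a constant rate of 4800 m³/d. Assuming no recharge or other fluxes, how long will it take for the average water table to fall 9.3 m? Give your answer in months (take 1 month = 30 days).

A = 0.57 mi² = 1.476 × 10^6 m²
ΔV = Sy × A × Δh = 0.22 × 1.476 × 10^6 × 9.3 = 3.02 × 10^6 m³
t = ΔV / Q = 3.02 × 10^6 m³ / 4800 m³/d = 629.3 d
t = 629.3 d ≈ 20.98 months

t ≈ 21 months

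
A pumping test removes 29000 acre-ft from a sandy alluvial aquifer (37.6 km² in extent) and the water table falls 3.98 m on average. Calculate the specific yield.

Sy ≈ 0.24

A = 37.6 km² = 3.76 × 10^7 m²
ΔV = 29000 acre-ft = 3.577 × 10^7 m³
Sy = ΔV / (A × Δh) = 3.577 × 10^7 m³ / (3.76 × 10^7 m² × 3.98 m) = 0.239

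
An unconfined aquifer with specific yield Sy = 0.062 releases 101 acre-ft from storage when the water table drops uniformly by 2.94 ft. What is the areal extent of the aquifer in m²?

A ≈ 2.24 × 10^6 m²

Δh = 2.94 ft = 0.8961 m
ΔV = 101 acre-ft = 1.246 × 10^5 m³
A = ΔV / (Sy × Δh) = 1.246 × 10^5 / (0.062 × 0.8961) = 2.242 × 10^6 m²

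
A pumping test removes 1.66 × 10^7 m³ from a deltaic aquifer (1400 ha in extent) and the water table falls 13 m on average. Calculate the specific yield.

A = 1400 ha = 1.4 × 10^7 m²
Sy = ΔV / (A × Δh) = 1.66 × 10^7 m³ / (1.4 × 10^7 m² × 13 m) = 0.09121

Sy ≈ 0.091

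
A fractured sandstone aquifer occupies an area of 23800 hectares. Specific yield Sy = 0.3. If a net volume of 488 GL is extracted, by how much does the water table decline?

Δh ≈ 6.83 m

A = 23800 hectares = 2.38 × 10^8 m²
ΔV = 488 GL = 4.88 × 10^8 m³
Δh = ΔV / (Sy × A) = 4.88 × 10^8 m³ / (0.3 × 2.38 × 10^8 m²) = 6.835 m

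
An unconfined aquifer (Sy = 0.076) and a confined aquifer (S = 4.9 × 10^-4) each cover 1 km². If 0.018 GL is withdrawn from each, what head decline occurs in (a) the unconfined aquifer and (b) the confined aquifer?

Δh_u ≈ 0.237 m; Δh_c ≈ 36.7 m

A = 1 km² = 1 × 10^6 m²
ΔV = 0.018 GL = 18000 m³
Unconfined: Δh_u = ΔV/(Sy·A) = 18000/(0.076 × 1 × 10^6) = 0.2368 m
Confined: Δh_c = ΔV/(S·A) = 18000/(4.9 × 10^-4 × 1 × 10^6) = 36.73 m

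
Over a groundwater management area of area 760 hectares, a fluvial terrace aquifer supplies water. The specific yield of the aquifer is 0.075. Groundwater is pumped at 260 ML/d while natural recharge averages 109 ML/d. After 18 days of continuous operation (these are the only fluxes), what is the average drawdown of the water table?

A = 760 hectares = 7.6 × 10^6 m²
Net abstraction = 260 − 109 = 151 ML/d
Q_net = 151 ML/d = 1.51 × 10^5 m³/d
ΔV = Q × t = 1.51 × 10^5 m³/d × 18 d = 2.718 × 10^6 m³
Δh = ΔV / (Sy × A) = 2.718 × 10^6 / (0.075 × 7.6 × 10^6) = 4.768 m

Δh ≈ 4.77 m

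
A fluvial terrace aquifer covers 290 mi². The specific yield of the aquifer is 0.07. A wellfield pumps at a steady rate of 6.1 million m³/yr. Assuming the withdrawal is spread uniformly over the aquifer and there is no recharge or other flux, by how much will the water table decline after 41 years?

A = 290 mi² = 7.511 × 10^8 m²
Q = 6.1 million m³/yr = 16710 m³/d
t = 41 years = 14960 d
ΔV = Q × t = 16710 m³/d × 14960 d = 2.501 × 10^8 m³
Δh = ΔV / (Sy × A) = 2.501 × 10^8 / (0.07 × 7.511 × 10^8) = 4.757 m

Δh ≈ 4.76 m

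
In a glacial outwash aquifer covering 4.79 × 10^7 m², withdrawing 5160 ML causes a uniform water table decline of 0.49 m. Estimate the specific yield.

Sy ≈ 0.22

ΔV = 5160 ML = 5.16 × 10^6 m³
Sy = ΔV / (A × Δh) = 5.16 × 10^6 m³ / (4.79 × 10^7 m² × 0.49 m) = 0.2198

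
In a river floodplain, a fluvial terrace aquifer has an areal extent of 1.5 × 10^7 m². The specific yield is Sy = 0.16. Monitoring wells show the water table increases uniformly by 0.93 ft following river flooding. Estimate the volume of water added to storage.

Δh = 0.93 ft = 0.2835 m
ΔV = Sy × A × Δh = 0.16 × 1.5 × 10^7 m² × 0.2835 m = 6.803 × 10^5 m³

ΔV ≈ 6.8 × 10^5 m³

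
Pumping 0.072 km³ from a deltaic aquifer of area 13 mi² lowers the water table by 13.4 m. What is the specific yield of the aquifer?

A = 13 mi² = 3.367 × 10^7 m²
ΔV = 0.072 km³ = 7.2 × 10^7 m³
Sy = ΔV / (A × Δh) = 7.2 × 10^7 m³ / (3.367 × 10^7 m² × 13.4 m) = 0.1596

Sy ≈ 0.16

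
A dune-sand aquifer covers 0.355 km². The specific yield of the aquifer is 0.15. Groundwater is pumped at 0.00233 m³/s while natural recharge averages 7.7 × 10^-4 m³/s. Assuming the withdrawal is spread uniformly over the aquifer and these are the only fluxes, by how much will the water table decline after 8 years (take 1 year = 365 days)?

Δh ≈ 7.39 m

A = 0.355 km² = 3.55 × 10^5 m²
Net abstraction = 0.00233 − 7.7 × 10^-4 = 0.00156 m³/s
Q_net = 0.00156 m³/s = 134.8 m³/d
t = 8 years = 2920 d
ΔV = Q × t = 134.8 m³/d × 2920 d = 3.936 × 10^5 m³
Δh = ΔV / (Sy × A) = 3.936 × 10^5 / (0.15 × 3.55 × 10^5) = 7.391 m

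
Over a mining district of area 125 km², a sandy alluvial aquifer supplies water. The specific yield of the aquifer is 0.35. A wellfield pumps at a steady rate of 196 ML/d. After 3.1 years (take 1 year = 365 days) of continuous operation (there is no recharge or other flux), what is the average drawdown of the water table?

A = 125 km² = 1.25 × 10^8 m²
Q = 196 ML/d = 1.96 × 10^5 m³/d
t = 3.1 years = 1132 d
ΔV = Q × t = 1.96 × 10^5 m³/d × 1132 d = 2.218 × 10^8 m³
Δh = ΔV / (Sy × A) = 2.218 × 10^8 / (0.35 × 1.25 × 10^8) = 5.069 m

Δh ≈ 5.07 m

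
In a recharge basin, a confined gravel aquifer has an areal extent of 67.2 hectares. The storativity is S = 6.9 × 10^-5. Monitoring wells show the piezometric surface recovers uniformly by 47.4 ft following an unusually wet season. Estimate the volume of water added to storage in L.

ΔV ≈ 6.7 × 10^5 L

A = 67.2 hectares = 6.72 × 10^5 m²
Δh = 47.4 ft = 14.45 m
ΔV = S × A × Δh = 6.9 × 10^-5 × 6.72 × 10^5 m² × 14.45 m = 669.9 m³
ΔV = 669.9 m³ = 6.699 × 10^5 L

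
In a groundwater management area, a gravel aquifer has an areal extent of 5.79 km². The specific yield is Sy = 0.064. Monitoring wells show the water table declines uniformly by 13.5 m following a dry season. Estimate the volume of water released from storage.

A = 5.79 km² = 5.79 × 10^6 m²
ΔV = Sy × A × Δh = 0.064 × 5.79 × 10^6 m² × 13.5 m = 5.003 × 10^6 m³

ΔV ≈ 5 × 10^6 m³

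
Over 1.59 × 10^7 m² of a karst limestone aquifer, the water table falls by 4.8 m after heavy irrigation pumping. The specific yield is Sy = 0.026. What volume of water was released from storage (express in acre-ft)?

ΔV ≈ 1610 acre-ft

ΔV = Sy × A × Δh = 0.026 × 1.59 × 10^7 m² × 4.8 m = 1.984 × 10^6 m³
ΔV = 1.984 × 10^6 m³ = 1609 acre-ft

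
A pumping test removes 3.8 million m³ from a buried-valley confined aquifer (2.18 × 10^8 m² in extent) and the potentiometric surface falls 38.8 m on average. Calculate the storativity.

ΔV = 3.8 million m³ = 3.8 × 10^6 m³
S = ΔV / (A × Δh) = 3.8 × 10^6 m³ / (2.18 × 10^8 m² × 38.8 m) = 4.493 × 10^-4

S ≈ 4.5 × 10^-4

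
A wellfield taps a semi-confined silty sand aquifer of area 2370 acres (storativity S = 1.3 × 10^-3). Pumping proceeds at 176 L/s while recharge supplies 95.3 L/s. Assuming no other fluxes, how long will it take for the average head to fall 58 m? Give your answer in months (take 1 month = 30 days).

A = 2370 acres = 9.591 × 10^6 m²
ΔV = S × A × Δh = 0.0013 × 9.591 × 10^6 × 58 = 7.232 × 10^5 m³
Net withdrawal = 176 − 95.3 = 80.7 L/s = 6972 m³/d
t = ΔV / Q = 7.232 × 10^5 m³ / 6972 m³/d = 103.7 d
t = 103.7 d ≈ 3.457 months

t ≈ 3.46 months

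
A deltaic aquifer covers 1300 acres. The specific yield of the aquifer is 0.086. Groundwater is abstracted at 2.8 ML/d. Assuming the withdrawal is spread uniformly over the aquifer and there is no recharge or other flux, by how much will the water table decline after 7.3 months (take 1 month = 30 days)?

A = 1300 acres = 5.261 × 10^6 m²
Q = 2.8 ML/d = 2800 m³/d
t = 7.3 months = 219 d
ΔV = Q × t = 2800 m³/d × 219 d = 6.132 × 10^5 m³
Δh = ΔV / (Sy × A) = 6.132 × 10^5 / (0.086 × 5.261 × 10^6) = 1.355 m

Δh ≈ 1.36 m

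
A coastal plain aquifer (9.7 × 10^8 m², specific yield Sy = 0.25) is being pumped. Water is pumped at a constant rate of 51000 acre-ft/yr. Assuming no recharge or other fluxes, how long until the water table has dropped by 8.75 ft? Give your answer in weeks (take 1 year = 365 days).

Δh = 8.75 ft = 2.667 m
ΔV = Sy × A × Δh = 0.25 × 9.7 × 10^8 × 2.667 = 6.467 × 10^8 m³
Q = 51000 acre-ft/yr = 1.723 × 10^5 m³/d
t = ΔV / Q = 6.467 × 10^8 m³ / 1.723 × 10^5 m³/d = 3753 d
t = 3753 d ≈ 536.1 weeks

t ≈ 536 weeks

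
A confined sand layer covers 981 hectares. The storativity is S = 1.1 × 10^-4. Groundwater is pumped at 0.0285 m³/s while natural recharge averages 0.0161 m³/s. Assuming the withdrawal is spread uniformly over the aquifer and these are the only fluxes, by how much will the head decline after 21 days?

Δh ≈ 20.8 m

A = 981 hectares = 9.81 × 10^6 m²
Net abstraction = 0.0285 − 0.0161 = 0.0124 m³/s
Q_net = 0.0124 m³/s = 1071 m³/d
ΔV = Q × t = 1071 m³/d × 21 d = 22500 m³
Δh = ΔV / (S × A) = 22500 / (1.1 × 10^-4 × 9.81 × 10^6) = 20.85 m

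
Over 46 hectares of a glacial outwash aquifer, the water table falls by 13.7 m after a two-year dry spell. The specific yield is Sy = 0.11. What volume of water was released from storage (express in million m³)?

A = 46 hectares = 4.6 × 10^5 m²
ΔV = Sy × A × Δh = 0.11 × 4.6 × 10^5 m² × 13.7 m = 6.932 × 10^5 m³
ΔV = 6.932 × 10^5 m³ = 0.6932 million m³

ΔV ≈ 0.693 million m³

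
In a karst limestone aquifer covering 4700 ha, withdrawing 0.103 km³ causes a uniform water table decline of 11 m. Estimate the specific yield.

Sy ≈ 0.2

A = 4700 ha = 4.7 × 10^7 m²
ΔV = 0.103 km³ = 1.03 × 10^8 m³
Sy = ΔV / (A × Δh) = 1.03 × 10^8 m³ / (4.7 × 10^7 m² × 11 m) = 0.1992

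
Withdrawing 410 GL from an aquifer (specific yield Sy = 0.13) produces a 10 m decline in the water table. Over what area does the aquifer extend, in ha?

ΔV = 410 GL = 4.1 × 10^8 m³
A = ΔV / (Sy × Δh) = 4.1 × 10^8 / (0.13 × 10) = 3.154 × 10^8 m²
A = 3.154 × 10^8 m² = 31540 ha

A ≈ 31500 ha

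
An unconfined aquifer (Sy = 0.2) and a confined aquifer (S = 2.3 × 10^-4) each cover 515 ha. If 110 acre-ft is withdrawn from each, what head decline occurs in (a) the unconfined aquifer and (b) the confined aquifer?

Δh_u ≈ 0.132 m; Δh_c ≈ 115 m

A = 515 ha = 5.15 × 10^6 m²
ΔV = 110 acre-ft = 1.357 × 10^5 m³
Unconfined: Δh_u = ΔV/(Sy·A) = 1.357 × 10^5/(0.2 × 5.15 × 10^6) = 0.1317 m
Confined: Δh_c = ΔV/(S·A) = 1.357 × 10^5/(2.3 × 10^-4 × 5.15 × 10^6) = 114.5 m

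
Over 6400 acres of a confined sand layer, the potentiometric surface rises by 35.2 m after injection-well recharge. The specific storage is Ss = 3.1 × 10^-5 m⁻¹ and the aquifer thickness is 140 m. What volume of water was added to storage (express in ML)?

ΔV ≈ 3960 ML

S = Ss × b = 3.1 × 10^-5 m⁻¹ × 140 m = 4.34 × 10^-3
A = 6400 acres = 2.59 × 10^7 m²
ΔV = S × A × Δh = 0.00434 × 2.59 × 10^7 m² × 35.2 m = 3.957 × 10^6 m³
ΔV = 3.957 × 10^6 m³ = 3957 ML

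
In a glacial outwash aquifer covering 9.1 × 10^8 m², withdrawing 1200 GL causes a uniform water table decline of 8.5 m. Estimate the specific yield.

Sy ≈ 0.16

ΔV = 1200 GL = 1.2 × 10^9 m³
Sy = ΔV / (A × Δh) = 1.2 × 10^9 m³ / (9.1 × 10^8 m² × 8.5 m) = 0.1551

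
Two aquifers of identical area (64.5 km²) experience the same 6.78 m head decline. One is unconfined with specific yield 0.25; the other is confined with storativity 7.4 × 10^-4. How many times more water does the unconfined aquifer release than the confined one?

A = 64.5 km² = 6.45 × 10^7 m²
Unconfined: ΔV_u = Sy × A × Δh = 0.25 × 6.45 × 10^7 × 6.78 = 1.093 × 10^8 m³
Confined: ΔV_c = S × A × Δh = 7.4 × 10^-4 × 6.45 × 10^7 × 6.78 = 3.236 × 10^5 m³
Ratio = ΔV_u / ΔV_c = Sy / S = 0.25 / 7.4 × 10^-4 = 337.8

ΔV_u / ΔV_c ≈ 338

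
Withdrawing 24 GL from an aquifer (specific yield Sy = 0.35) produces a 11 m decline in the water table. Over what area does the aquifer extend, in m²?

ΔV = 24 GL = 2.4 × 10^7 m³
A = ΔV / (Sy × Δh) = 2.4 × 10^7 / (0.35 × 11) = 6.234 × 10^6 m²

A ≈ 6.23 × 10^6 m²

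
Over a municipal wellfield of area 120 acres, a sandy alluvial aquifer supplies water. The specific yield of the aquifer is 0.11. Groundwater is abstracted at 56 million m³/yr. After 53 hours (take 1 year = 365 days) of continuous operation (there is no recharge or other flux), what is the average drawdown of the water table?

Δh ≈ 6.34 m

A = 120 acres = 4.856 × 10^5 m²
Q = 56 million m³/yr = 1.534 × 10^5 m³/d
t = 53 hours = 2.208 d
ΔV = Q × t = 1.534 × 10^5 m³/d × 2.208 d = 3.388 × 10^5 m³
Δh = ΔV / (Sy × A) = 3.388 × 10^5 / (0.11 × 4.856 × 10^5) = 6.343 m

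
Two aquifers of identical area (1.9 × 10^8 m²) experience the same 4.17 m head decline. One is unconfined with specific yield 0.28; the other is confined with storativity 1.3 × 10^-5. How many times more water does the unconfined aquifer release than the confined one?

ΔV_u / ΔV_c ≈ 21500

Unconfined: ΔV_u = Sy × A × Δh = 0.28 × 1.9 × 10^8 × 4.17 = 2.218 × 10^8 m³
Confined: ΔV_c = S × A × Δh = 1.3 × 10^-5 × 1.9 × 10^8 × 4.17 = 10300 m³
Ratio = ΔV_u / ΔV_c = Sy / S = 0.28 / 1.3 × 10^-5 = 21540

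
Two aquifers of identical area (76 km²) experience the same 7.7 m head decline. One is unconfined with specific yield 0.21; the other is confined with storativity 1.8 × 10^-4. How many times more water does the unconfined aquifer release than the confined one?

ΔV_u / ΔV_c ≈ 1170

A = 76 km² = 7.6 × 10^7 m²
Unconfined: ΔV_u = Sy × A × Δh = 0.21 × 7.6 × 10^7 × 7.7 = 1.229 × 10^8 m³
Confined: ΔV_c = S × A × Δh = 1.8 × 10^-4 × 7.6 × 10^7 × 7.7 = 1.053 × 10^5 m³
Ratio = ΔV_u / ΔV_c = Sy / S = 0.21 / 1.8 × 10^-4 = 1167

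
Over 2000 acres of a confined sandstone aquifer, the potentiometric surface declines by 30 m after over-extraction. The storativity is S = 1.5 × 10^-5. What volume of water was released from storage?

A = 2000 acres = 8.094 × 10^6 m²
ΔV = S × A × Δh = 1.5 × 10^-5 × 8.094 × 10^6 m² × 30 m = 3642 m³

ΔV ≈ 3640 m³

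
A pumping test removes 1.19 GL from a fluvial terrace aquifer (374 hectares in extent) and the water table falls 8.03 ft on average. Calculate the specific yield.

Sy ≈ 0.13

A = 374 hectares = 3.74 × 10^6 m²
Δh = 8.03 ft = 2.448 m
ΔV = 1.19 GL = 1.19 × 10^6 m³
Sy = ΔV / (A × Δh) = 1.19 × 10^6 m³ / (3.74 × 10^6 m² × 2.448 m) = 0.13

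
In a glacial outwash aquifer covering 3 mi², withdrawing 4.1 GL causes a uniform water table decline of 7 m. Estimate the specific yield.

A = 3 mi² = 7.77 × 10^6 m²
ΔV = 4.1 GL = 4.1 × 10^6 m³
Sy = ΔV / (A × Δh) = 4.1 × 10^6 m³ / (7.77 × 10^6 m² × 7 m) = 0.07538

Sy ≈ 0.075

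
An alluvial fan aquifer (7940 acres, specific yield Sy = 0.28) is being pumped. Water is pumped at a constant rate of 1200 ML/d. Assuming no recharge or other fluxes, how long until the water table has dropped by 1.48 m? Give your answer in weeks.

A = 7940 acres = 3.213 × 10^7 m²
ΔV = Sy × A × Δh = 0.28 × 3.213 × 10^7 × 1.48 = 1.332 × 10^7 m³
Q = 1200 ML/d = 1.2 × 10^6 m³/d
t = ΔV / Q = 1.332 × 10^7 m³ / 1.2 × 10^6 m³/d = 11.1 d
t = 11.1 d ≈ 1.585 weeks

t ≈ 1.59 weeks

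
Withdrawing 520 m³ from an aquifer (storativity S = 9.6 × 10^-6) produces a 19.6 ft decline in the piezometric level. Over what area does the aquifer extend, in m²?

Δh = 19.6 ft = 5.974 m
A = ΔV / (S × Δh) = 520 / (9.6 × 10^-6 × 5.974) = 9.067 × 10^6 m²

A ≈ 9.07 × 10^6 m²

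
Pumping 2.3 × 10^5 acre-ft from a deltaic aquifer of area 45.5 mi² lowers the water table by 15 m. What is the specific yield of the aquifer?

A = 45.5 mi² = 1.178 × 10^8 m²
ΔV = 2.3 × 10^5 acre-ft = 2.837 × 10^8 m³
Sy = ΔV / (A × Δh) = 2.837 × 10^8 m³ / (1.178 × 10^8 m² × 15 m) = 0.1605

Sy ≈ 0.16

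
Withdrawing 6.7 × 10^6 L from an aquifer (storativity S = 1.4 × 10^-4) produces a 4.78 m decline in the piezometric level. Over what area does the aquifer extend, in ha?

A ≈ 1000 ha

ΔV = 6.7 × 10^6 L = 6700 m³
A = ΔV / (S × Δh) = 6700 / (1.4 × 10^-4 × 4.78) = 1.001 × 10^7 m²
A = 1.001 × 10^7 m² = 1001 ha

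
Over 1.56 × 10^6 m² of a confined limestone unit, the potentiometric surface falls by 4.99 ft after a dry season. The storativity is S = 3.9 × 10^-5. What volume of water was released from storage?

ΔV ≈ 92.5 m³

Δh = 4.99 ft = 1.521 m
ΔV = S × A × Δh = 3.9 × 10^-5 × 1.56 × 10^6 m² × 1.521 m = 92.53 m³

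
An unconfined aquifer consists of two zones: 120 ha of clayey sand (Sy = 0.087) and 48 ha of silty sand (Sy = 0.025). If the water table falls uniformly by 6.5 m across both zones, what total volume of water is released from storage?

ΔV ≈ 7.57 × 10^5 m³

A₁ = 120 ha = 1.2 × 10^6 m²; A₂ = 48 ha = 4.8 × 10^5 m²
ΔV₁ = 0.087 × 1.2 × 10^6 × 6.5 = 6.786 × 10^5 m³
ΔV₂ = 0.025 × 4.8 × 10^5 × 6.5 = 78000 m³
ΔV = ΔV₁ + ΔV₂ = 7.566 × 10^5 m³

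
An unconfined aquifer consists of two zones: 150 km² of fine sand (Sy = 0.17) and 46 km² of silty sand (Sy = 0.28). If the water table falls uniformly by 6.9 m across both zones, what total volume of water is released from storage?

A₁ = 150 km² = 1.5 × 10^8 m²; A₂ = 46 km² = 4.6 × 10^7 m²
ΔV₁ = 0.17 × 1.5 × 10^8 × 6.9 = 1.76 × 10^8 m³
ΔV₂ = 0.28 × 4.6 × 10^7 × 6.9 = 8.887 × 10^7 m³
ΔV = ΔV₁ + ΔV₂ = 2.648 × 10^8 m³

ΔV ≈ 2.65 × 10^8 m³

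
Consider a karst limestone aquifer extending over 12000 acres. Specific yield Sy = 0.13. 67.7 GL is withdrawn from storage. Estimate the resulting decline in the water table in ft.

A = 12000 acres = 4.856 × 10^7 m²
ΔV = 67.7 GL = 6.77 × 10^7 m³
Δh = ΔV / (Sy × A) = 6.77 × 10^7 m³ / (0.13 × 4.856 × 10^7 m²) = 10.72 m
Δh = 10.72 m = 35.18 ft

Δh ≈ 35.2 ft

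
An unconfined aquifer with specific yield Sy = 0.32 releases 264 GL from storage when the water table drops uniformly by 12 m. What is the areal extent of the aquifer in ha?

ΔV = 264 GL = 2.64 × 10^8 m³
A = ΔV / (Sy × Δh) = 2.64 × 10^8 / (0.32 × 12) = 6.875 × 10^7 m²
A = 6.875 × 10^7 m² = 6875 ha

A ≈ 6880 ha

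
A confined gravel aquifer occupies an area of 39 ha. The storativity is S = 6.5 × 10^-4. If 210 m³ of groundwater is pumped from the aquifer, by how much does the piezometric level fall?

A = 39 ha = 3.9 × 10^5 m²
Δh = ΔV / (S × A) = 210 m³ / (6.5 × 10^-4 × 3.9 × 10^5 m²) = 0.8284 m

Δh ≈ 0.828 m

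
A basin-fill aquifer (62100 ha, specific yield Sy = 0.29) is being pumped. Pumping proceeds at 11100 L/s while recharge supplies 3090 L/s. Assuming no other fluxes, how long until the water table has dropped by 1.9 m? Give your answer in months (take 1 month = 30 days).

t ≈ 16.5 months

A = 62100 ha = 6.21 × 10^8 m²
ΔV = Sy × A × Δh = 0.29 × 6.21 × 10^8 × 1.9 = 3.422 × 10^8 m³
Net withdrawal = 11100 − 3090 = 8010 L/s = 6.921 × 10^5 m³/d
t = ΔV / Q = 3.422 × 10^8 m³ / 6.921 × 10^5 m³/d = 494.4 d
t = 494.4 d ≈ 16.48 months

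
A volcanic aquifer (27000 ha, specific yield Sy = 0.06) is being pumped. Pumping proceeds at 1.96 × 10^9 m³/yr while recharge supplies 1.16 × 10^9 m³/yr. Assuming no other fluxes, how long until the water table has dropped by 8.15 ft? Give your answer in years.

A = 27000 ha = 2.7 × 10^8 m²
Δh = 8.15 ft = 2.484 m
ΔV = Sy × A × Δh = 0.06 × 2.7 × 10^8 × 2.484 = 4.024 × 10^7 m³
Net withdrawal = 1.96 × 10^9 − 1.16 × 10^9 = 8 × 10^8 m³/yr = 2.192 × 10^6 m³/d
t = ΔV / Q = 4.024 × 10^7 m³ / 2.192 × 10^6 m³/d = 18.36 d
t = 18.36 d ≈ 0.0503 years

t ≈ 0.0503 years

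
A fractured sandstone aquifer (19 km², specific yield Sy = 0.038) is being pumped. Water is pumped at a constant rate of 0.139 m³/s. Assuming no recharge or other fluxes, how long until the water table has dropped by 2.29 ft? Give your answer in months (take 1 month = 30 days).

A = 19 km² = 1.9 × 10^7 m²
Δh = 2.29 ft = 0.698 m
ΔV = Sy × A × Δh = 0.038 × 1.9 × 10^7 × 0.698 = 5.04 × 10^5 m³
Q = 0.139 m³/s = 12010 m³/d
t = ΔV / Q = 5.04 × 10^5 m³ / 12010 m³/d = 41.96 d
t = 41.96 d ≈ 1.399 months

t ≈ 1.4 months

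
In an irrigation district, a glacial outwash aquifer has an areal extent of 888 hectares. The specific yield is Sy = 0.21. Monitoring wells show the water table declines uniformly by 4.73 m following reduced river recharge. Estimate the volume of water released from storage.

ΔV ≈ 8.82 × 10^6 m³

A = 888 hectares = 8.88 × 10^6 m²
ΔV = Sy × A × Δh = 0.21 × 8.88 × 10^6 m² × 4.73 m = 8.821 × 10^6 m³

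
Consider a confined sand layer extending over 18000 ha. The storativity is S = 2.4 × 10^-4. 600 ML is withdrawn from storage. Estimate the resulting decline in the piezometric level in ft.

A = 18000 ha = 1.8 × 10^8 m²
ΔV = 600 ML = 6 × 10^5 m³
Δh = ΔV / (S × A) = 6 × 10^5 m³ / (2.4 × 10^-4 × 1.8 × 10^8 m²) = 13.89 m
Δh = 13.89 m = 45.57 ft

Δh ≈ 45.6 ft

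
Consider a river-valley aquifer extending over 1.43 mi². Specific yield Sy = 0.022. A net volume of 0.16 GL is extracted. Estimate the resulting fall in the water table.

A = 1.43 mi² = 3.704 × 10^6 m²
ΔV = 0.16 GL = 1.6 × 10^5 m³
Δh = ΔV / (Sy × A) = 1.6 × 10^5 m³ / (0.022 × 3.704 × 10^6 m²) = 1.964 m

Δh ≈ 1.96 m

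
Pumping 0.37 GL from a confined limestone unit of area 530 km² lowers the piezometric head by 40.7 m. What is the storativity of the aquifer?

S ≈ 1.7 × 10^-5

A = 530 km² = 5.3 × 10^8 m²
ΔV = 0.37 GL = 3.7 × 10^5 m³
S = ΔV / (A × Δh) = 3.7 × 10^5 m³ / (5.3 × 10^8 m² × 40.7 m) = 1.715 × 10^-5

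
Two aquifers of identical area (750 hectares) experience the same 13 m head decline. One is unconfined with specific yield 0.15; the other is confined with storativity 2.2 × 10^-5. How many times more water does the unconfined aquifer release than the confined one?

A = 750 hectares = 7.5 × 10^6 m²
Unconfined: ΔV_u = Sy × A × Δh = 0.15 × 7.5 × 10^6 × 13 = 1.462 × 10^7 m³
Confined: ΔV_c = S × A × Δh = 2.2 × 10^-5 × 7.5 × 10^6 × 13 = 2145 m³
Ratio = ΔV_u / ΔV_c = Sy / S = 0.15 / 2.2 × 10^-5 = 6818

ΔV_u / ΔV_c ≈ 6820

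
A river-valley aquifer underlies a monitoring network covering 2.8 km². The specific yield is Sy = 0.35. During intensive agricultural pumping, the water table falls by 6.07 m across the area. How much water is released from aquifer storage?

ΔV ≈ 5.95 × 10^6 m³

A = 2.8 km² = 2.8 × 10^6 m²
ΔV = Sy × A × Δh = 0.35 × 2.8 × 10^6 m² × 6.07 m = 5.949 × 10^6 m³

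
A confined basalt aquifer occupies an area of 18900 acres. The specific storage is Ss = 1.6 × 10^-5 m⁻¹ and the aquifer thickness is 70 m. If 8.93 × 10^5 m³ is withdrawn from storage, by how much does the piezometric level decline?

Δh ≈ 10.4 m

S = Ss × b = 1.6 × 10^-5 m⁻¹ × 70 m = 1.12 × 10^-3
A = 18900 acres = 7.649 × 10^7 m²
Δh = ΔV / (S × A) = 8.93 × 10^5 m³ / (0.00112 × 7.649 × 10^7 m²) = 10.42 m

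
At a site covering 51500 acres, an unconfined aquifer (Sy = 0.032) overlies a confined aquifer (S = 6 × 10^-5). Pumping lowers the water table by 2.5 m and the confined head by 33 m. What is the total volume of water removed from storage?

A = 51500 acres = 2.084 × 10^8 m²
Unconfined: ΔV_u = Sy × A × Δh_u = 0.032 × 2.084 × 10^8 × 2.5 = 1.667 × 10^7 m³
Confined: ΔV_c = S × A × Δh_c = 6 × 10^-5 × 2.084 × 10^8 × 33 = 4.127 × 10^5 m³
Total ΔV = 1.667 × 10^7 + 4.127 × 10^5 = 1.709 × 10^7 m³

ΔV ≈ 1.71 × 10^7 m³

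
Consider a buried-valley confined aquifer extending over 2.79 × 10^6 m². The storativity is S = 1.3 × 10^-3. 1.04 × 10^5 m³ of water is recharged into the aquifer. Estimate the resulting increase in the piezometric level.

Δh ≈ 28.7 m

Δh = ΔV / (S × A) = 1.04 × 10^5 m³ / (0.0013 × 2.79 × 10^6 m²) = 28.67 m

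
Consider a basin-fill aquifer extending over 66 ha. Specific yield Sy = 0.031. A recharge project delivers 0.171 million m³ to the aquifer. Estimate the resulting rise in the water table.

A = 66 ha = 6.6 × 10^5 m²
ΔV = 0.171 million m³ = 1.71 × 10^5 m³
Δh = ΔV / (Sy × A) = 1.71 × 10^5 m³ / (0.031 × 6.6 × 10^5 m²) = 8.358 m

Δh ≈ 8.36 m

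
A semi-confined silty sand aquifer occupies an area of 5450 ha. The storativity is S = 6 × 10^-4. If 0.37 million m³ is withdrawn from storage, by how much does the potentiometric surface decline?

A = 5450 ha = 5.45 × 10^7 m²
ΔV = 0.37 million m³ = 3.7 × 10^5 m³
Δh = ΔV / (S × A) = 3.7 × 10^5 m³ / (6 × 10^-4 × 5.45 × 10^7 m²) = 11.31 m

Δh ≈ 11.3 m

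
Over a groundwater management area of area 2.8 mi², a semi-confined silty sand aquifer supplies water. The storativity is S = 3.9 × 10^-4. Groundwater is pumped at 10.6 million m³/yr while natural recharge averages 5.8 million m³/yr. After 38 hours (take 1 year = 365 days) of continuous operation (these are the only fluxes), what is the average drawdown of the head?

A = 2.8 mi² = 7.252 × 10^6 m²
Net abstraction = 10.6 − 5.8 = 4.8 million m³/yr
Q_net = 4.8 million m³/yr = 13150 m³/d
t = 38 hours = 1.583 d
ΔV = Q × t = 13150 m³/d × 1.583 d = 20820 m³
Δh = ΔV / (S × A) = 20820 / (3.9 × 10^-4 × 7.252 × 10^6) = 7.362 m

Δh ≈ 7.36 m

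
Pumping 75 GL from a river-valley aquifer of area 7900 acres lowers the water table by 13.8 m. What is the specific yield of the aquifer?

Sy ≈ 0.17

A = 7900 acres = 3.197 × 10^7 m²
ΔV = 75 GL = 7.5 × 10^7 m³
Sy = ΔV / (A × Δh) = 7.5 × 10^7 m³ / (3.197 × 10^7 m² × 13.8 m) = 0.17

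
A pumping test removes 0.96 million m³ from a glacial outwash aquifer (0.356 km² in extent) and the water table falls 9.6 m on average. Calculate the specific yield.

A = 0.356 km² = 3.56 × 10^5 m²
ΔV = 0.96 million m³ = 9.6 × 10^5 m³
Sy = ΔV / (A × Δh) = 9.6 × 10^5 m³ / (3.56 × 10^5 m² × 9.6 m) = 0.2809

Sy ≈ 0.28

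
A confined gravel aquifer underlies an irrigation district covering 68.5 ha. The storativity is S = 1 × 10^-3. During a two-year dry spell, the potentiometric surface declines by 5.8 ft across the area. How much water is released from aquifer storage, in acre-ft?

A = 68.5 ha = 6.85 × 10^5 m²
Δh = 5.8 ft = 1.768 m
ΔV = S × A × Δh = 0.001 × 6.85 × 10^5 m² × 1.768 m = 1211 m³
ΔV = 1211 m³ = 0.9817 acre-ft

ΔV ≈ 0.982 acre-ft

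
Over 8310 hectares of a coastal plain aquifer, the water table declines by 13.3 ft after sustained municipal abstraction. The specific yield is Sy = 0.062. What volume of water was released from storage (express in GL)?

ΔV ≈ 20.9 GL

A = 8310 hectares = 8.31 × 10^7 m²
Δh = 13.3 ft = 4.054 m
ΔV = Sy × A × Δh = 0.062 × 8.31 × 10^7 m² × 4.054 m = 2.089 × 10^7 m³
ΔV = 2.089 × 10^7 m³ = 20.89 GL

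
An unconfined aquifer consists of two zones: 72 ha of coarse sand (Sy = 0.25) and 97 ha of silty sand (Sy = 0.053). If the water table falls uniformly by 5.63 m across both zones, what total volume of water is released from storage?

A₁ = 72 ha = 7.2 × 10^5 m²; A₂ = 97 ha = 9.7 × 10^5 m²
ΔV₁ = 0.25 × 7.2 × 10^5 × 5.63 = 1.013 × 10^6 m³
ΔV₂ = 0.053 × 9.7 × 10^5 × 5.63 = 2.894 × 10^5 m³
ΔV = ΔV₁ + ΔV₂ = 1.303 × 10^6 m³

ΔV ≈ 1.3 × 10^6 m³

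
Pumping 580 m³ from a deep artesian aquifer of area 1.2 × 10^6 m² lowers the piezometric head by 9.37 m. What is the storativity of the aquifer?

S ≈ 5.2 × 10^-5

S = ΔV / (A × Δh) = 580 m³ / (1.2 × 10^6 m² × 9.37 m) = 5.158 × 10^-5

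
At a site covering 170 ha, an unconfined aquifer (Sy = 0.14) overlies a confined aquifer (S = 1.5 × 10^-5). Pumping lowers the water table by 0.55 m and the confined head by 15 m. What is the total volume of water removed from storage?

A = 170 ha = 1.7 × 10^6 m²
Unconfined: ΔV_u = Sy × A × Δh_u = 0.14 × 1.7 × 10^6 × 0.55 = 1.309 × 10^5 m³
Confined: ΔV_c = S × A × Δh_c = 1.5 × 10^-5 × 1.7 × 10^6 × 15 = 382.5 m³
Total ΔV = 1.309 × 10^5 + 382.5 = 1.313 × 10^5 m³

ΔV ≈ 1.31 × 10^5 m³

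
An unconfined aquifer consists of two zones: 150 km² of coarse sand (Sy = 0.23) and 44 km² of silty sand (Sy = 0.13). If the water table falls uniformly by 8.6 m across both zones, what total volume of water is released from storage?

ΔV ≈ 3.46 × 10^8 m³

A₁ = 150 km² = 1.5 × 10^8 m²; A₂ = 44 km² = 4.4 × 10^7 m²
ΔV₁ = 0.23 × 1.5 × 10^8 × 8.6 = 2.967 × 10^8 m³
ΔV₂ = 0.13 × 4.4 × 10^7 × 8.6 = 4.919 × 10^7 m³
ΔV = ΔV₁ + ΔV₂ = 3.459 × 10^8 m³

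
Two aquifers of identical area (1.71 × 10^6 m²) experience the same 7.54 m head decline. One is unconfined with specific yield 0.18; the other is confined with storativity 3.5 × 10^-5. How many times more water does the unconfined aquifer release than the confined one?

ΔV_u / ΔV_c ≈ 5140

Unconfined: ΔV_u = Sy × A × Δh = 0.18 × 1.71 × 10^6 × 7.54 = 2.321 × 10^6 m³
Confined: ΔV_c = S × A × Δh = 3.5 × 10^-5 × 1.71 × 10^6 × 7.54 = 451.3 m³
Ratio = ΔV_u / ΔV_c = Sy / S = 0.18 / 3.5 × 10^-5 = 5143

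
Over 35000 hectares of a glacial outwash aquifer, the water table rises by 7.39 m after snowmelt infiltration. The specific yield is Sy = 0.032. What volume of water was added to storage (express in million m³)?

ΔV ≈ 82.8 million m³

A = 35000 hectares = 3.5 × 10^8 m²
ΔV = Sy × A × Δh = 0.032 × 3.5 × 10^8 m² × 7.39 m = 8.277 × 10^7 m³
ΔV = 8.277 × 10^7 m³ = 82.77 million m³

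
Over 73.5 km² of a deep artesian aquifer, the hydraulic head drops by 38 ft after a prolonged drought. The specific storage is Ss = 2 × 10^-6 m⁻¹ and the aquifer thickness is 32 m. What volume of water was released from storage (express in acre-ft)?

S = Ss × b = 2 × 10^-6 m⁻¹ × 32 m = 6.4 × 10^-5
A = 73.5 km² = 7.35 × 10^7 m²
Δh = 38 ft = 11.58 m
ΔV = S × A × Δh = 6.4 × 10^-5 × 7.35 × 10^7 m² × 11.58 m = 54480 m³
ΔV = 54480 m³ = 44.17 acre-ft

ΔV ≈ 44.2 acre-ft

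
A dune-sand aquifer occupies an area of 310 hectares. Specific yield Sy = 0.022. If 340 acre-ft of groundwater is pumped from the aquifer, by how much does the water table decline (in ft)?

Δh ≈ 20.2 ft

A = 310 hectares = 3.1 × 10^6 m²
ΔV = 340 acre-ft = 4.194 × 10^5 m³
Δh = ΔV / (Sy × A) = 4.194 × 10^5 m³ / (0.022 × 3.1 × 10^6 m²) = 6.149 m
Δh = 6.149 m = 20.17 ft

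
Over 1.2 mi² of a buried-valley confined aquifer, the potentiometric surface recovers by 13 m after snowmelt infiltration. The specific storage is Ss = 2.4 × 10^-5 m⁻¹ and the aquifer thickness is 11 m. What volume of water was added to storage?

S = Ss × b = 2.4 × 10^-5 m⁻¹ × 11 m = 2.64 × 10^-4
A = 1.2 mi² = 3.108 × 10^6 m²
ΔV = S × A × Δh = 2.64 × 10^-4 × 3.108 × 10^6 m² × 13 m = 10670 m³

ΔV ≈ 10700 m³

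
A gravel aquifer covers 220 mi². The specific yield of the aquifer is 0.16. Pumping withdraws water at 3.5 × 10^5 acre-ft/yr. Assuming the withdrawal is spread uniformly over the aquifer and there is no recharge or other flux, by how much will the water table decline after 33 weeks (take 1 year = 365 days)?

A = 220 mi² = 5.698 × 10^8 m²
Q = 3.5 × 10^5 acre-ft/yr = 1.183 × 10^6 m³/d
t = 33 weeks = 231 d
ΔV = Q × t = 1.183 × 10^6 m³/d × 231 d = 2.732 × 10^8 m³
Δh = ΔV / (Sy × A) = 2.732 × 10^8 / (0.16 × 5.698 × 10^8) = 2.997 m

Δh ≈ 3 m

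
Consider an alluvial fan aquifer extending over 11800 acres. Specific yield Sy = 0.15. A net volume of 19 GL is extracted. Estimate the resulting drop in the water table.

Δh ≈ 2.65 m

A = 11800 acres = 4.775 × 10^7 m²
ΔV = 19 GL = 1.9 × 10^7 m³
Δh = ΔV / (Sy × A) = 1.9 × 10^7 m³ / (0.15 × 4.775 × 10^7 m²) = 2.653 m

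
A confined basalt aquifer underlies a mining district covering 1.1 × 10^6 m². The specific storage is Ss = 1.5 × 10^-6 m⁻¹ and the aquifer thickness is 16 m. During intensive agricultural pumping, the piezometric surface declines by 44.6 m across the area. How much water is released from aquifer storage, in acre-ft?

S = Ss × b = 1.5 × 10^-6 m⁻¹ × 16 m = 2.4 × 10^-5
ΔV = S × A × Δh = 2.4 × 10^-5 × 1.1 × 10^6 m² × 44.6 m = 1177 m³
ΔV = 1177 m³ = 0.9546 acre-ft

ΔV ≈ 0.955 acre-ft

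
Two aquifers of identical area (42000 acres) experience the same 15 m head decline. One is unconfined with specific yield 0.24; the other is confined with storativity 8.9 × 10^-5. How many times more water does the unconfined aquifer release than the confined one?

A = 42000 acres = 1.7 × 10^8 m²
Unconfined: ΔV_u = Sy × A × Δh = 0.24 × 1.7 × 10^8 × 15 = 6.119 × 10^8 m³
Confined: ΔV_c = S × A × Δh = 8.9 × 10^-5 × 1.7 × 10^8 × 15 = 2.269 × 10^5 m³
Ratio = ΔV_u / ΔV_c = Sy / S = 0.24 / 8.9 × 10^-5 = 2697

ΔV_u / ΔV_c ≈ 2700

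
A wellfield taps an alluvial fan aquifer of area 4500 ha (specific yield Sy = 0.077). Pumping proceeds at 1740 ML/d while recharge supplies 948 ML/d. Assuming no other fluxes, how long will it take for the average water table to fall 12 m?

A = 4500 ha = 4.5 × 10^7 m²
ΔV = Sy × A × Δh = 0.077 × 4.5 × 10^7 × 12 = 4.158 × 10^7 m³
Net withdrawal = 1740 − 948 = 792 ML/d = 7.92 × 10^5 m³/d
t = ΔV / Q = 4.158 × 10^7 m³ / 7.92 × 10^5 m³/d = 52.5 d

t ≈ 52.5 days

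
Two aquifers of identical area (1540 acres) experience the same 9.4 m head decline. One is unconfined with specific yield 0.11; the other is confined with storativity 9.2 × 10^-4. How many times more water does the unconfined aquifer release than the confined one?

ΔV_u / ΔV_c ≈ 120

A = 1540 acres = 6.232 × 10^6 m²
Unconfined: ΔV_u = Sy × A × Δh = 0.11 × 6.232 × 10^6 × 9.4 = 6.444 × 10^6 m³
Confined: ΔV_c = S × A × Δh = 9.2 × 10^-4 × 6.232 × 10^6 × 9.4 = 53900 m³
Ratio = ΔV_u / ΔV_c = Sy / S = 0.11 / 9.2 × 10^-4 = 119.6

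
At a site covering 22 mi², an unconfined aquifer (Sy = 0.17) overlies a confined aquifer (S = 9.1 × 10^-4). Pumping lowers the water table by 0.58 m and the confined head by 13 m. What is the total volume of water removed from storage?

ΔV ≈ 6.29 × 10^6 m³

A = 22 mi² = 5.698 × 10^7 m²
Unconfined: ΔV_u = Sy × A × Δh_u = 0.17 × 5.698 × 10^7 × 0.58 = 5.618 × 10^6 m³
Confined: ΔV_c = S × A × Δh_c = 9.1 × 10^-4 × 5.698 × 10^7 × 13 = 6.741 × 10^5 m³
Total ΔV = 5.618 × 10^6 + 6.741 × 10^5 = 6.292 × 10^6 m³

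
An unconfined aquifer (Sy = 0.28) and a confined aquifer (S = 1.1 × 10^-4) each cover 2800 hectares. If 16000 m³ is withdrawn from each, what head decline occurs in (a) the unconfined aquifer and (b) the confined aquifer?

A = 2800 hectares = 2.8 × 10^7 m²
Unconfined: Δh_u = ΔV/(Sy·A) = 16000/(0.28 × 2.8 × 10^7) = 0.002041 m
Confined: Δh_c = ΔV/(S·A) = 16000/(1.1 × 10^-4 × 2.8 × 10^7) = 5.195 m

Δh_u ≈ 0.00204 m; Δh_c ≈ 5.19 m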